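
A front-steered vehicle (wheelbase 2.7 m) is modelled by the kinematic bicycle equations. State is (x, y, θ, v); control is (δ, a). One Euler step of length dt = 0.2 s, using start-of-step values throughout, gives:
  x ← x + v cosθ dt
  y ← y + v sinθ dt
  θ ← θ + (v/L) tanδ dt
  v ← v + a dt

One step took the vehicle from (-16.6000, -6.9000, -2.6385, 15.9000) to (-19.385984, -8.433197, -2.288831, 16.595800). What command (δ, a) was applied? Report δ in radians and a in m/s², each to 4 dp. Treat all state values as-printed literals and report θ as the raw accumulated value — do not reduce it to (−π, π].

a = (v'−v)/dt = (0.695800)/0.2 = 3.4790
Δθ = θ'−θ = 0.349669;  (v·dt/L) = 15.9000·0.2/2.7 = 1.177778
tan δ = Δθ·L/(v·dt) = 0.296889  →  δ = 0.2886

δ = 0.2886, a = 3.4790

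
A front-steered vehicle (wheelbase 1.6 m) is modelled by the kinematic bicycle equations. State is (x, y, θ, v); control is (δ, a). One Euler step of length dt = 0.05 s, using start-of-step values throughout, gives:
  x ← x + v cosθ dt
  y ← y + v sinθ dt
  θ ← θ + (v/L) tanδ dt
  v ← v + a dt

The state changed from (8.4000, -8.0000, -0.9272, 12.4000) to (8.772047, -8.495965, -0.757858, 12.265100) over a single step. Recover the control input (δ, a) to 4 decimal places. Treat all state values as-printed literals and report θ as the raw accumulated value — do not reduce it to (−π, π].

δ = 0.4120, a = -2.6980

a = (v'−v)/dt = (-0.134900)/0.05 = -2.6980
Δθ = θ'−θ = 0.169342;  (v·dt/L) = 12.4000·0.05/1.6 = 0.387500
tan δ = Δθ·L/(v·dt) = 0.437012  →  δ = 0.4120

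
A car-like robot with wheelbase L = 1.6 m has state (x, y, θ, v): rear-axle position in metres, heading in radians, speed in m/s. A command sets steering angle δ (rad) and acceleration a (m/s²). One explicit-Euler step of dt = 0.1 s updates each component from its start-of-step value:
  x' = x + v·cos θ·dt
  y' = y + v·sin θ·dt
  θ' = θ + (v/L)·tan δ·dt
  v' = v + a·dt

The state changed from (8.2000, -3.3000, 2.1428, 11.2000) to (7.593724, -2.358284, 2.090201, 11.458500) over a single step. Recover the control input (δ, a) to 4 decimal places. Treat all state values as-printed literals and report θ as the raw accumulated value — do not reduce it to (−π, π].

δ = -0.0750, a = 2.5850

a = (v'−v)/dt = (0.258500)/0.1 = 2.5850
Δθ = θ'−θ = -0.052599;  (v·dt/L) = 11.2000·0.1/1.6 = 0.700000
tan δ = Δθ·L/(v·dt) = -0.075141  →  δ = -0.0750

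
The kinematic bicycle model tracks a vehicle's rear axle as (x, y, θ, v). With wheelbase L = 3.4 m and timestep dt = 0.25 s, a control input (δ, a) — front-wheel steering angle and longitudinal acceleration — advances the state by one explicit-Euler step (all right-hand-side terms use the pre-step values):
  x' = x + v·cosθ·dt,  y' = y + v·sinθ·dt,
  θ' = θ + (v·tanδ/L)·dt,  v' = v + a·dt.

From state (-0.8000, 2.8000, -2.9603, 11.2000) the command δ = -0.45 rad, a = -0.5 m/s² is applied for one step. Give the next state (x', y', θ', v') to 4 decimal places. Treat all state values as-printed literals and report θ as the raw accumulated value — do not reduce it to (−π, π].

(-3.5541, 2.2952, -3.3581, 11.0750)

x' = -0.8000 + 11.2000·cos(-2.9603)·0.25 = -3.5541
y' = 2.8000 + 11.2000·sin(-2.9603)·0.25 = 2.2952
θ' = -2.9603 + (11.2000/3.4)·tan(-0.45)·0.25 = -3.3581
v' = 11.2000 − 0.5000·0.25 = 11.0750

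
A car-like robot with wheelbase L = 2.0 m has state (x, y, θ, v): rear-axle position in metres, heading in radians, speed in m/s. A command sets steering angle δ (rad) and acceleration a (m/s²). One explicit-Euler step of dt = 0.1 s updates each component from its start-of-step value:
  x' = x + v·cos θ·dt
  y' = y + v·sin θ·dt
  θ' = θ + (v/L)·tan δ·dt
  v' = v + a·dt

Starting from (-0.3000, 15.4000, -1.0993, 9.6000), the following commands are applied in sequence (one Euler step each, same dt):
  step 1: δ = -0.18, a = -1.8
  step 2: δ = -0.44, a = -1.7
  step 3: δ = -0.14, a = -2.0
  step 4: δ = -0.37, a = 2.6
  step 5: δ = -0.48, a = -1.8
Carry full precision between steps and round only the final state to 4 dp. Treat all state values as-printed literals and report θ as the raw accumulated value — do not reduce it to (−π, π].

(0.6537, 10.9297, -1.8914, 9.1300)

after step 1 (δ=-0.18, a=-1.8): (0.136051, 14.544746, -1.186645, 9.420000)
after step 2 (δ=-0.44, a=-1.7): (0.489086, 13.671402, -1.408383, 9.250000)
after step 3 (δ=-0.14, a=-2.0): (0.638659, 12.758575, -1.473559, 9.050000)
after step 4 (δ=-0.37, a=2.6): (0.726520, 11.857850, -1.649067, 9.310000)
after step 5 (δ=-0.48, a=-1.8): (0.653724, 10.929700, -1.891412, 9.130000)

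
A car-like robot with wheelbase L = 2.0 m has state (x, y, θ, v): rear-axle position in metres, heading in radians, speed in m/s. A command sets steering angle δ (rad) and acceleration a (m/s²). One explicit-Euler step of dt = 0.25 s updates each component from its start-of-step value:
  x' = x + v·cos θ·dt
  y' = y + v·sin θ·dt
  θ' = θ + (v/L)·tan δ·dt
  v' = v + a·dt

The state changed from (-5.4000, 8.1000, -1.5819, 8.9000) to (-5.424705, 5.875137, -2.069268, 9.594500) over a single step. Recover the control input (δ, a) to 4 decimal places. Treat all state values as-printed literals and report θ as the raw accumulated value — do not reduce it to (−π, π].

a = (v'−v)/dt = (0.694500)/0.25 = 2.7780
Δθ = θ'−θ = -0.487368;  (v·dt/L) = 8.9000·0.25/2.0 = 1.112500
tan δ = Δθ·L/(v·dt) = -0.438084  →  δ = -0.4129

δ = -0.4129, a = 2.7780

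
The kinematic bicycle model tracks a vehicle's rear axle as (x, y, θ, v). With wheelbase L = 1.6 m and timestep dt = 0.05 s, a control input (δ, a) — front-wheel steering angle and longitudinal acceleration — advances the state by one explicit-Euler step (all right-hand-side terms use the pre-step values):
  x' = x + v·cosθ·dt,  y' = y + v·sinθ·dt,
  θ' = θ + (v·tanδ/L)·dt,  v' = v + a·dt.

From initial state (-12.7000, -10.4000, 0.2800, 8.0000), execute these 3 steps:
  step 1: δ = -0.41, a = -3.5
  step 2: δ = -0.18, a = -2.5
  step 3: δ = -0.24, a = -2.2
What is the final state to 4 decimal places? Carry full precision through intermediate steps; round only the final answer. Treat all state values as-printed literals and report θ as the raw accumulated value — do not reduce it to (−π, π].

after step 1 (δ=-0.41, a=-3.5): (-12.315578, -10.289458, 0.171342, 7.825000)
after step 2 (δ=-0.18, a=-2.5): (-11.930057, -10.222748, 0.126845, 7.700000)
after step 3 (δ=-0.24, a=-2.2): (-11.548150, -10.174043, 0.067960, 7.590000)

(-11.5482, -10.1740, 0.0680, 7.5900)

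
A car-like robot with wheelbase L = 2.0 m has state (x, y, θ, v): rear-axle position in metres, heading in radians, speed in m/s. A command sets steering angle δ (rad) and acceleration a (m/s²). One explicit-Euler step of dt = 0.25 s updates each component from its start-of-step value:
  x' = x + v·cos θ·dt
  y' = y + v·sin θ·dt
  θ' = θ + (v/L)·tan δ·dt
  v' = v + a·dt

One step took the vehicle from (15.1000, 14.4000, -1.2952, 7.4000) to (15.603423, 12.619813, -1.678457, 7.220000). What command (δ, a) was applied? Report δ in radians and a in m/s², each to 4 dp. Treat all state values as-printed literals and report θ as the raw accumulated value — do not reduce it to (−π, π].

a = (v'−v)/dt = (-0.180000)/0.25 = -0.7200
Δθ = θ'−θ = -0.383257;  (v·dt/L) = 7.4000·0.25/2.0 = 0.925000
tan δ = Δθ·L/(v·dt) = -0.414332  →  δ = -0.3928

δ = -0.3928, a = -0.7200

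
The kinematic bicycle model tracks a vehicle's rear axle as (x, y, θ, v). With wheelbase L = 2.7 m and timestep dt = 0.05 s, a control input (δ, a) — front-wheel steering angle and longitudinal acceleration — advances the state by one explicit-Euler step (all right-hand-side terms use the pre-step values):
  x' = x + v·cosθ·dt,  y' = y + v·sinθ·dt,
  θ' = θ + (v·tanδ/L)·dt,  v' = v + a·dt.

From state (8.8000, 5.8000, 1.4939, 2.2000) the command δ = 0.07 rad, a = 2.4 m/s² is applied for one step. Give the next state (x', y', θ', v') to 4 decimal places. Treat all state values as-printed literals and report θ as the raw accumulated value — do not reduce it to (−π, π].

(8.8085, 5.9097, 1.4968, 2.3200)

x' = 8.8000 + 2.2000·cos(1.4939)·0.05 = 8.8085
y' = 5.8000 + 2.2000·sin(1.4939)·0.05 = 5.9097
θ' = 1.4939 + (2.2000/2.7)·tan(0.07)·0.05 = 1.4968
v' = 2.2000 + 2.4000·0.05 = 2.3200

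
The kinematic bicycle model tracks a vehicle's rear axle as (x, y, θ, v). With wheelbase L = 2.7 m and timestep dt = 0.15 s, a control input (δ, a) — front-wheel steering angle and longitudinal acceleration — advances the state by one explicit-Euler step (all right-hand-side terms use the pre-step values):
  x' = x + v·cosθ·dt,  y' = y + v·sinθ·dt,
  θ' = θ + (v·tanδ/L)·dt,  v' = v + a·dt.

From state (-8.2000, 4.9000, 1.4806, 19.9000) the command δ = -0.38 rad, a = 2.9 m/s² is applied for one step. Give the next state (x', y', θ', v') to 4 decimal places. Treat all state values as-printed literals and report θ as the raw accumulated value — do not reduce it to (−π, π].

(-7.9311, 7.8729, 1.0390, 20.3350)

x' = -8.2000 + 19.9000·cos(1.4806)·0.15 = -7.9311
y' = 4.9000 + 19.9000·sin(1.4806)·0.15 = 7.8729
θ' = 1.4806 + (19.9000/2.7)·tan(-0.38)·0.15 = 1.0390
v' = 19.9000 + 2.9000·0.15 = 20.3350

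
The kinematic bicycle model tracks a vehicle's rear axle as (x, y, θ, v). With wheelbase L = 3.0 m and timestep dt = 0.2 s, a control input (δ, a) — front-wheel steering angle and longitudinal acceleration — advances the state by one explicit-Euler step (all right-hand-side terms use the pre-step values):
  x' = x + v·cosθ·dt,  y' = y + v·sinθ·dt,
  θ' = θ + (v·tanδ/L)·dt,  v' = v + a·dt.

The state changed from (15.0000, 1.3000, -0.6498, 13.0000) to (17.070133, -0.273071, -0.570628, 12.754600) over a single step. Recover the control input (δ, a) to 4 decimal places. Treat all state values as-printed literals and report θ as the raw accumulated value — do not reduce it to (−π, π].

a = (v'−v)/dt = (-0.245400)/0.2 = -1.2270
Δθ = θ'−θ = 0.079172;  (v·dt/L) = 13.0000·0.2/3.0 = 0.866667
tan δ = Δθ·L/(v·dt) = 0.091352  →  δ = 0.0911

δ = 0.0911, a = -1.2270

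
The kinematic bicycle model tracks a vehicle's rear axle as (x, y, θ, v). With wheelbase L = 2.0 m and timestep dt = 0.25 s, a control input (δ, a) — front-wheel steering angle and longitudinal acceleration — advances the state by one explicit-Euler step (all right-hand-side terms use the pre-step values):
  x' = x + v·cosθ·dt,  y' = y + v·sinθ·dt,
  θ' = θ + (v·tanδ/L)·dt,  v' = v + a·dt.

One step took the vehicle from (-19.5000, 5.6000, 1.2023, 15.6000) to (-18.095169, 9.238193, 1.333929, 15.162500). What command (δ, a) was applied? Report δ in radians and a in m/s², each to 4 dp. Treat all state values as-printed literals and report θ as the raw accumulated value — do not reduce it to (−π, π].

δ = 0.0674, a = -1.7500

a = (v'−v)/dt = (-0.437500)/0.25 = -1.7500
Δθ = θ'−θ = 0.131629;  (v·dt/L) = 15.6000·0.25/2.0 = 1.950000
tan δ = Δθ·L/(v·dt) = 0.067502  →  δ = 0.0674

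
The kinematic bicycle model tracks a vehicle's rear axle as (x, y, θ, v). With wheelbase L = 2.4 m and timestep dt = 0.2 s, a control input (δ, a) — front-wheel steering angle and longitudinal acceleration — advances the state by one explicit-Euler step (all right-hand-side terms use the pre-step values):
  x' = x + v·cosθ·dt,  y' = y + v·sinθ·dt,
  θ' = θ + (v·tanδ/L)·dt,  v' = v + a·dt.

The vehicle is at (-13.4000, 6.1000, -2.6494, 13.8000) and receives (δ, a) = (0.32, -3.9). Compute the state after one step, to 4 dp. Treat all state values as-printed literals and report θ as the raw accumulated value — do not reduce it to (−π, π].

x' = -13.4000 + 13.8000·cos(-2.6494)·0.2 = -15.8324
y' = 6.1000 + 13.8000·sin(-2.6494)·0.2 = 4.7957
θ' = -2.6494 + (13.8000/2.4)·tan(0.32)·0.2 = -2.2683
v' = 13.8000 − 3.9000·0.2 = 13.0200

(-15.8324, 4.7957, -2.2683, 13.0200)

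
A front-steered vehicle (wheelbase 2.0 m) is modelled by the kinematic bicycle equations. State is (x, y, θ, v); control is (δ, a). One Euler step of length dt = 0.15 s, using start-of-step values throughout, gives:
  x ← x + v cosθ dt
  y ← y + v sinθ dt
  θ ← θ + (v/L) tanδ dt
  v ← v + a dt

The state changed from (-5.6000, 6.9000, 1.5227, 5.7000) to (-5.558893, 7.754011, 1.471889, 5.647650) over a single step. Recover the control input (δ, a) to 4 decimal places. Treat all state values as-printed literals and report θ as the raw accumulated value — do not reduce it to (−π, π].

δ = -0.1183, a = -0.3490

a = (v'−v)/dt = (-0.052350)/0.15 = -0.3490
Δθ = θ'−θ = -0.050811;  (v·dt/L) = 5.7000·0.15/2.0 = 0.427500
tan δ = Δθ·L/(v·dt) = -0.118856  →  δ = -0.1183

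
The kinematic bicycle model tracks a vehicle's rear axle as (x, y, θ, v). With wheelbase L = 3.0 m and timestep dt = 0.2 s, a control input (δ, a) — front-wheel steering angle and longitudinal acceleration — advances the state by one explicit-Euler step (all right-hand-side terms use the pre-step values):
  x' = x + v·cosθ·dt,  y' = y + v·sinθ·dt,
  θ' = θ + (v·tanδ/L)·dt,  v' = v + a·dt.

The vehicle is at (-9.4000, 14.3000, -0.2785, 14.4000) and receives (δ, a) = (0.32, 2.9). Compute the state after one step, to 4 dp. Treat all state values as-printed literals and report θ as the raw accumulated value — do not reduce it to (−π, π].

(-6.6310, 13.5082, 0.0396, 14.9800)

x' = -9.4000 + 14.4000·cos(-0.2785)·0.2 = -6.6310
y' = 14.3000 + 14.4000·sin(-0.2785)·0.2 = 13.5082
θ' = -0.2785 + (14.4000/3.0)·tan(0.32)·0.2 = 0.0396
v' = 14.4000 + 2.9000·0.2 = 14.9800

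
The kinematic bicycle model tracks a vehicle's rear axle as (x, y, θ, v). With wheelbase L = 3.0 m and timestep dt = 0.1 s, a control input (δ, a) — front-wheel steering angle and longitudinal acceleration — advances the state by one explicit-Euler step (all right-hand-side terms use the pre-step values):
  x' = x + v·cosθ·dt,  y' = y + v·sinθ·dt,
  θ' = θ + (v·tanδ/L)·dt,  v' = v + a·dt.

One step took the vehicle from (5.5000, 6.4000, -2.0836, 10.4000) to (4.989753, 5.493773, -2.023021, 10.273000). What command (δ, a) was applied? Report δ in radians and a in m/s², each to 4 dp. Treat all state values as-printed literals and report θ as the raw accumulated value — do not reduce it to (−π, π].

a = (v'−v)/dt = (-0.127000)/0.1 = -1.2700
Δθ = θ'−θ = 0.060579;  (v·dt/L) = 10.4000·0.1/3.0 = 0.346667
tan δ = Δθ·L/(v·dt) = 0.174747  →  δ = 0.1730

δ = 0.1730, a = -1.2700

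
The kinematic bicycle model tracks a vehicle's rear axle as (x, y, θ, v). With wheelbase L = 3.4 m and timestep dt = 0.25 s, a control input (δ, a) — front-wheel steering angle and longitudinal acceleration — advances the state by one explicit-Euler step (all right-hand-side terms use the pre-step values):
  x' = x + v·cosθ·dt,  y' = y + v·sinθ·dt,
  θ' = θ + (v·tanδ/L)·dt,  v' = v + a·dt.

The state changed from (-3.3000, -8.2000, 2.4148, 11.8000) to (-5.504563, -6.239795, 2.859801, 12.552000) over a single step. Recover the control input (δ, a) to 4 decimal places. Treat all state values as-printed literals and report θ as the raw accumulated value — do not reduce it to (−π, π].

δ = 0.4739, a = 3.0080

a = (v'−v)/dt = (0.752000)/0.25 = 3.0080
Δθ = θ'−θ = 0.445001;  (v·dt/L) = 11.8000·0.25/3.4 = 0.867647
tan δ = Δθ·L/(v·dt) = 0.512883  →  δ = 0.4739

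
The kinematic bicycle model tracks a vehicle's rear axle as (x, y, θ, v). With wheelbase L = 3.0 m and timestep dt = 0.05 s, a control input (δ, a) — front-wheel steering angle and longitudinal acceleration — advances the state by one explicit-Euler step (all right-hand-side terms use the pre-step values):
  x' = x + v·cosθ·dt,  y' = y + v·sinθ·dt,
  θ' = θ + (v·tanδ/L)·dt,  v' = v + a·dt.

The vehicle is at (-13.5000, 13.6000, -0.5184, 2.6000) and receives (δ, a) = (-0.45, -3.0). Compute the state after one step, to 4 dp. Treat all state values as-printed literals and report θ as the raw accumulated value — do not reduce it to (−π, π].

x' = -13.5000 + 2.6000·cos(-0.5184)·0.05 = -13.3871
y' = 13.6000 + 2.6000·sin(-0.5184)·0.05 = 13.5356
θ' = -0.5184 + (2.6000/3.0)·tan(-0.45)·0.05 = -0.5393
v' = 2.6000 − 3.0000·0.05 = 2.4500

(-13.3871, 13.5356, -0.5393, 2.4500)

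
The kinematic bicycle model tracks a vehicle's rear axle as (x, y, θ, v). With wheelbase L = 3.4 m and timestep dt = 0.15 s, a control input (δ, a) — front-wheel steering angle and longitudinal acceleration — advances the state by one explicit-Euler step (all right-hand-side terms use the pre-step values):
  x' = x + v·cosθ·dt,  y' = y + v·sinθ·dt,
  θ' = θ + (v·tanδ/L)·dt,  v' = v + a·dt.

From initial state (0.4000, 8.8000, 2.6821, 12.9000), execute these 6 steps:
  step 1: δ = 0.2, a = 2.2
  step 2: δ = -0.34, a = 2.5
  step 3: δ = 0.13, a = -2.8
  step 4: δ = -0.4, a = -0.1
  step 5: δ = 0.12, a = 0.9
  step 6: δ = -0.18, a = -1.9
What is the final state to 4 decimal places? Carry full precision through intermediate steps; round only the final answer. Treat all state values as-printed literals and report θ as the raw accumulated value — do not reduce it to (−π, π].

after step 1 (δ=0.2, a=2.2): (-1.334297, 9.658160, 2.797466, 13.230000)
after step 2 (δ=-0.34, a=2.5): (-3.202447, 10.327680, 2.590998, 13.605000)
after step 3 (δ=0.13, a=-2.8): (-4.941602, 11.395388, 2.669469, 13.185000)
after step 4 (δ=-0.4, a=-0.1): (-6.702995, 12.294827, 2.423534, 13.170000)
after step 5 (δ=0.12, a=0.9): (-8.190713, 13.594555, 2.493594, 13.305000)
after step 6 (δ=-0.18, a=-1.9): (-9.781912, 14.799173, 2.386781, 13.020000)

(-9.7819, 14.7992, 2.3868, 13.0200)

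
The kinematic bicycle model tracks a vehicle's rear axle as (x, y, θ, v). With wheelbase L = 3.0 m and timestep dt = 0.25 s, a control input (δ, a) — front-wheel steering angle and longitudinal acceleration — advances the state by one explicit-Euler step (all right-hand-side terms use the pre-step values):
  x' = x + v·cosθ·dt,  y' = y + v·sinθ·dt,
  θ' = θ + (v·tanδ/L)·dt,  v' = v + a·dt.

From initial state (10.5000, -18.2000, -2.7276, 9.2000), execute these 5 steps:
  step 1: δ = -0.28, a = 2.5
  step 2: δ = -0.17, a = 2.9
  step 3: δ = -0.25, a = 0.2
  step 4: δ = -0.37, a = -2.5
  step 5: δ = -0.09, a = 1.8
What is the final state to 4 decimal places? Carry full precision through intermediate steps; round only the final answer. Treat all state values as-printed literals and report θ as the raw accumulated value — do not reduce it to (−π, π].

(-1.4324, -18.0587, -3.7307, 10.4250)

after step 1 (δ=-0.28, a=2.5): (8.394299, -19.125216, -2.948058, 9.825000)
after step 2 (δ=-0.17, a=2.9): (5.983906, -19.597623, -3.088602, 10.550000)
after step 3 (δ=-0.25, a=0.2): (3.350108, -19.737319, -3.313090, 10.600000)
after step 4 (δ=-0.37, a=-2.5): (0.738983, -19.285075, -3.655703, 9.975000)
after step 5 (δ=-0.09, a=1.8): (-1.432401, -18.058747, -3.730718, 10.425000)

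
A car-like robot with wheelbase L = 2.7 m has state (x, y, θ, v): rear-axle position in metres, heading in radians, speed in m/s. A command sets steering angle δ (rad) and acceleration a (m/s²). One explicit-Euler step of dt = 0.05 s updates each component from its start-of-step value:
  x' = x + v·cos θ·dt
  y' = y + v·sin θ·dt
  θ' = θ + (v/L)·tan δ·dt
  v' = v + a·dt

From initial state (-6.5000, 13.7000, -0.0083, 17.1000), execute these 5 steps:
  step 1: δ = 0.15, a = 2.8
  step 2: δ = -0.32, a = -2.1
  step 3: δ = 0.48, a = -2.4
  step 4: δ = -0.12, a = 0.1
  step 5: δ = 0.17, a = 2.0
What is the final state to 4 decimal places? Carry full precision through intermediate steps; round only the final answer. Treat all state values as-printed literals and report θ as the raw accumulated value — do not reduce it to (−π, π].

(-2.2328, 13.8062, 0.1151, 17.1200)

after step 1 (δ=0.15, a=2.8): (-5.645029, 13.692904, 0.039559, 17.240000)
after step 2 (δ=-0.32, a=-2.1): (-4.783704, 13.726995, -0.066240, 17.135000)
after step 3 (δ=0.48, a=-2.4): (-3.928833, 13.670286, 0.098958, 17.015000)
after step 4 (δ=-0.12, a=0.1): (-3.082245, 13.754337, 0.060964, 17.020000)
after step 5 (δ=0.17, a=2.0): (-2.232826, 13.806185, 0.115068, 17.120000)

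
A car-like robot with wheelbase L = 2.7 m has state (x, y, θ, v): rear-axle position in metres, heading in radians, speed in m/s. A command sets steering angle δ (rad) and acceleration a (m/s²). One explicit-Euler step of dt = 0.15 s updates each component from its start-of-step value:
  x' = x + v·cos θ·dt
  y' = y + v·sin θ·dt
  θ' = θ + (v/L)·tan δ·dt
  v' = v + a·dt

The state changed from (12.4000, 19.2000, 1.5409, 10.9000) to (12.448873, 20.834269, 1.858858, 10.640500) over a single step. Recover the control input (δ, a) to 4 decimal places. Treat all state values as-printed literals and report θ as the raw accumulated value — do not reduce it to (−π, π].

a = (v'−v)/dt = (-0.259500)/0.15 = -1.7300
Δθ = θ'−θ = 0.317958;  (v·dt/L) = 10.9000·0.15/2.7 = 0.605556
tan δ = Δθ·L/(v·dt) = 0.525068  →  δ = 0.4835

δ = 0.4835, a = -1.7300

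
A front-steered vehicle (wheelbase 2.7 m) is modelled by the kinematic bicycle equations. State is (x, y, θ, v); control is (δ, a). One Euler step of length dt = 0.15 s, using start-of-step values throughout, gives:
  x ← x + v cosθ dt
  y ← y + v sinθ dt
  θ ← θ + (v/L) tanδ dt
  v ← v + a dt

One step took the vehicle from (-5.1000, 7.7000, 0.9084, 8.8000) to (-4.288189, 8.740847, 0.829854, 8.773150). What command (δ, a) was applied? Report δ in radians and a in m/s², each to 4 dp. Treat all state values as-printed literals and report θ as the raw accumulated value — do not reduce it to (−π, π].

a = (v'−v)/dt = (-0.026850)/0.15 = -0.1790
Δθ = θ'−θ = -0.078546;  (v·dt/L) = 8.8000·0.15/2.7 = 0.488889
tan δ = Δθ·L/(v·dt) = -0.160662  →  δ = -0.1593

δ = -0.1593, a = -0.1790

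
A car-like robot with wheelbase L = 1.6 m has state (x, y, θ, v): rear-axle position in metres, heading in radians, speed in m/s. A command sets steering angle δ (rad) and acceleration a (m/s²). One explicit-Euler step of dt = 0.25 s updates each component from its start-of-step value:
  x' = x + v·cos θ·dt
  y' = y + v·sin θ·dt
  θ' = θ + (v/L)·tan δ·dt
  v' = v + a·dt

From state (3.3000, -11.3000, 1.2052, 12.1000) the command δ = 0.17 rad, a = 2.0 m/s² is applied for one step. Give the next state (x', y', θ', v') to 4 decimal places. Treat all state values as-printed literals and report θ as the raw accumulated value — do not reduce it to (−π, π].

(4.3815, -8.4749, 1.5297, 12.6000)

x' = 3.3000 + 12.1000·cos(1.2052)·0.25 = 4.3815
y' = -11.3000 + 12.1000·sin(1.2052)·0.25 = -8.4749
θ' = 1.2052 + (12.1000/1.6)·tan(0.17)·0.25 = 1.5297
v' = 12.1000 + 2.0000·0.25 = 12.6000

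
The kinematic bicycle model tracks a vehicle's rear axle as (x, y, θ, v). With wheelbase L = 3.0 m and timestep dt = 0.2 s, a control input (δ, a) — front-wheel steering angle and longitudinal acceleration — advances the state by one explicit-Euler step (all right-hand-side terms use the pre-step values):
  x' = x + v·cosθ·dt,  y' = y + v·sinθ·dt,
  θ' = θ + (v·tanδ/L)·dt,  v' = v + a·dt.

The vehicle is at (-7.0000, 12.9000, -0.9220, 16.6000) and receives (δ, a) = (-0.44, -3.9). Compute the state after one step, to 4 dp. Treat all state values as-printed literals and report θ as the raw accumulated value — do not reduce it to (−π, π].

x' = -7.0000 + 16.6000·cos(-0.9220)·0.2 = -4.9940
y' = 12.9000 + 16.6000·sin(-0.9220)·0.2 = 10.2546
θ' = -0.9220 + (16.6000/3.0)·tan(-0.44)·0.2 = -1.4430
v' = 16.6000 − 3.9000·0.2 = 15.8200

(-4.9940, 10.2546, -1.4430, 15.8200)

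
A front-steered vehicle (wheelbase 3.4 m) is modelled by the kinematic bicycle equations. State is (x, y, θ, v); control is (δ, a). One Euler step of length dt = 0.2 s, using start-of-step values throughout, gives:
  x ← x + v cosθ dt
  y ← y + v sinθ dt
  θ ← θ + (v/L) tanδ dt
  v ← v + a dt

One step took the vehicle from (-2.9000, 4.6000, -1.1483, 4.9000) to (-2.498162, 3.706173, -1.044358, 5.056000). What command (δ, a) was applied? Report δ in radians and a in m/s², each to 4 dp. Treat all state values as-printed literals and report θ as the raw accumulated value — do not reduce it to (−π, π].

δ = 0.3461, a = 0.7800

a = (v'−v)/dt = (0.156000)/0.2 = 0.7800
Δθ = θ'−θ = 0.103942;  (v·dt/L) = 4.9000·0.2/3.4 = 0.288235
tan δ = Δθ·L/(v·dt) = 0.360615  →  δ = 0.3461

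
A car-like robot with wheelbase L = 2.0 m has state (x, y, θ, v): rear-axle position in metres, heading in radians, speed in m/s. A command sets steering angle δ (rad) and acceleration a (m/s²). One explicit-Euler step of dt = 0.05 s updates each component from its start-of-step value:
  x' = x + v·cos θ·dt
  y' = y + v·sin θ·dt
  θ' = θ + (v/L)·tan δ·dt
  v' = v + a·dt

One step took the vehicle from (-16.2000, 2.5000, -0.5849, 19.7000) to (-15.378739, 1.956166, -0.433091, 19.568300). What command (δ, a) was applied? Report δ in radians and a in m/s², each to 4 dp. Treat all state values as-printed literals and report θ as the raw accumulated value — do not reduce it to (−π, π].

δ = 0.2990, a = -2.6340

a = (v'−v)/dt = (-0.131700)/0.05 = -2.6340
Δθ = θ'−θ = 0.151809;  (v·dt/L) = 19.7000·0.05/2.0 = 0.492500
tan δ = Δθ·L/(v·dt) = 0.308242  →  δ = 0.2990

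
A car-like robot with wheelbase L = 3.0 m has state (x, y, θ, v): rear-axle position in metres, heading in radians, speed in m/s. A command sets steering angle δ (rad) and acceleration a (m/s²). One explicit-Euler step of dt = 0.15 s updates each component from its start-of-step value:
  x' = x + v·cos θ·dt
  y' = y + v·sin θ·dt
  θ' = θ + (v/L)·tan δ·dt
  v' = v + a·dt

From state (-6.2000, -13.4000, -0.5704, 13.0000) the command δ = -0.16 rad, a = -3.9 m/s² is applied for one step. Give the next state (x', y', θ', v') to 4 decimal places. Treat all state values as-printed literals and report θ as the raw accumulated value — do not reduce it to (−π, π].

(-4.5587, -14.4529, -0.6753, 12.4150)

x' = -6.2000 + 13.0000·cos(-0.5704)·0.15 = -4.5587
y' = -13.4000 + 13.0000·sin(-0.5704)·0.15 = -14.4529
θ' = -0.5704 + (13.0000/3.0)·tan(-0.16)·0.15 = -0.6753
v' = 13.0000 − 3.9000·0.15 = 12.4150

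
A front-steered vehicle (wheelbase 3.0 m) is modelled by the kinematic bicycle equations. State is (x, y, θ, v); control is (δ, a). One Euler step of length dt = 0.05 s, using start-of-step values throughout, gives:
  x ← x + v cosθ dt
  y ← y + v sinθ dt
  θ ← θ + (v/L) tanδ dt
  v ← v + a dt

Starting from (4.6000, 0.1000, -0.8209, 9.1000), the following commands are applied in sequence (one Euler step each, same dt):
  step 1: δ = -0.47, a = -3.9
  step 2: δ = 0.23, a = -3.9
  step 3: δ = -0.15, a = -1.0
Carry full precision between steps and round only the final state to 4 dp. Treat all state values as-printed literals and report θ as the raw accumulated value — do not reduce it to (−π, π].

after step 1 (δ=-0.47, a=-3.9): (4.910111, -0.232951, -0.897941, 8.905000)
after step 2 (δ=0.23, a=-3.9): (5.187600, -0.581156, -0.863191, 8.710000)
after step 3 (δ=-0.15, a=-1.0): (5.470682, -0.912102, -0.885131, 8.660000)

(5.4707, -0.9121, -0.8851, 8.6600)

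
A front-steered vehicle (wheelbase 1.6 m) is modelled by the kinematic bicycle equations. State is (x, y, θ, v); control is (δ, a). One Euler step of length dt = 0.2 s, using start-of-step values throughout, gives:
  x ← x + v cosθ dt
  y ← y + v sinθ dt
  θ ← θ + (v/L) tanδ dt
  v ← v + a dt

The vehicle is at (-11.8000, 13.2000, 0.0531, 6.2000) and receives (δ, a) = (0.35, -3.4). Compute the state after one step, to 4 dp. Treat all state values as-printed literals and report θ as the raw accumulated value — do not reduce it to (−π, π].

(-10.5617, 13.2658, 0.3360, 5.5200)

x' = -11.8000 + 6.2000·cos(0.0531)·0.2 = -10.5617
y' = 13.2000 + 6.2000·sin(0.0531)·0.2 = 13.2658
θ' = 0.0531 + (6.2000/1.6)·tan(0.35)·0.2 = 0.3360
v' = 6.2000 − 3.4000·0.2 = 5.5200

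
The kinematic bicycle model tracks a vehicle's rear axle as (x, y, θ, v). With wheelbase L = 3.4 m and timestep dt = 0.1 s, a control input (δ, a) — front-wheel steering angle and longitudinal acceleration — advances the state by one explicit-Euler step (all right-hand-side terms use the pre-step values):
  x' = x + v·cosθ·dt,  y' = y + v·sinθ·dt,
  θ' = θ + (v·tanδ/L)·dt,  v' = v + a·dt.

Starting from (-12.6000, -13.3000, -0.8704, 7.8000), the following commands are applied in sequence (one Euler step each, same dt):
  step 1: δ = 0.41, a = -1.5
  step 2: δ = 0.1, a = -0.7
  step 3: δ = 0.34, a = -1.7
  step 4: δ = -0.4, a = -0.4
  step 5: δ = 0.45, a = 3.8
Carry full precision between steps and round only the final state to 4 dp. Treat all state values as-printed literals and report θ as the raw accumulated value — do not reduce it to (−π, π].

after step 1 (δ=0.41, a=-1.5): (-12.097274, -13.896378, -0.770690, 7.650000)
after step 2 (δ=0.1, a=-0.7): (-11.548440, -14.429300, -0.748115, 7.580000)
after step 3 (δ=0.34, a=-1.7): (-10.992847, -14.944936, -0.669253, 7.410000)
after step 4 (δ=-0.4, a=-0.4): (-10.411691, -15.404653, -0.761397, 7.370000)
after step 5 (δ=0.45, a=3.8): (-9.878197, -15.913133, -0.656687, 7.750000)

(-9.8782, -15.9131, -0.6567, 7.7500)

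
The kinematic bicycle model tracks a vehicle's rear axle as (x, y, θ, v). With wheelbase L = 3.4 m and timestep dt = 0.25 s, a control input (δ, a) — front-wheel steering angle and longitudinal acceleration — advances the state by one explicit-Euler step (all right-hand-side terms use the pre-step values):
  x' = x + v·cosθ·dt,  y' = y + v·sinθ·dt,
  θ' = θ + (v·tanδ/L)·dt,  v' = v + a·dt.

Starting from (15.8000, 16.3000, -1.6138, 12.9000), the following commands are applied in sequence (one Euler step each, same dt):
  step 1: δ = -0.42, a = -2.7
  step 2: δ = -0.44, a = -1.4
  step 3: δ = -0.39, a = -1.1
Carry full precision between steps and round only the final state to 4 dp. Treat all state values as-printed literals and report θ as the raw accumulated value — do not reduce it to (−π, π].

(11.9800, 8.4793, -2.8195, 11.6000)

after step 1 (δ=-0.42, a=-2.7): (15.661356, 13.077982, -2.037387, 12.225000)
after step 2 (δ=-0.44, a=-1.4): (14.286520, 10.348423, -2.460570, 11.875000)
after step 3 (δ=-0.39, a=-1.1): (11.980010, 8.479335, -2.819488, 11.600000)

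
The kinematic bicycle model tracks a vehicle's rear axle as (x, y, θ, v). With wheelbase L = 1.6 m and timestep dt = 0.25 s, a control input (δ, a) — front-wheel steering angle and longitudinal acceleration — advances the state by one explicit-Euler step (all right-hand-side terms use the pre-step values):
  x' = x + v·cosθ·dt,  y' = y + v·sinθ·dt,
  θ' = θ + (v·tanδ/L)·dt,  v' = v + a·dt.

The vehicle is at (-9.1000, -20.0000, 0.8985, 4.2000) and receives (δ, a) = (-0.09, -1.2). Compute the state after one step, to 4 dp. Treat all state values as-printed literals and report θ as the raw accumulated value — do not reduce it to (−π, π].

x' = -9.1000 + 4.2000·cos(0.8985)·0.25 = -8.4461
y' = -20.0000 + 4.2000·sin(0.8985)·0.25 = -19.1785
θ' = 0.8985 + (4.2000/1.6)·tan(-0.09)·0.25 = 0.8393
v' = 4.2000 − 1.2000·0.25 = 3.9000

(-8.4461, -19.1785, 0.8393, 3.9000)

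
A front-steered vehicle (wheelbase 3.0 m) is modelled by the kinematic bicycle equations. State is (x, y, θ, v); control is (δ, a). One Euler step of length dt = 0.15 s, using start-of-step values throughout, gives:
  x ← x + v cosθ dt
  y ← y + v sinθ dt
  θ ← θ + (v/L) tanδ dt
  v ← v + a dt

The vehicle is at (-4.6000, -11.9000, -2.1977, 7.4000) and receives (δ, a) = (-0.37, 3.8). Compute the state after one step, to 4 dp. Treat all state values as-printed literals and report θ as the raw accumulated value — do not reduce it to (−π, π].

x' = -4.6000 + 7.4000·cos(-2.1977)·0.15 = -5.2512
y' = -11.9000 + 7.4000·sin(-2.1977)·0.15 = -12.7989
θ' = -2.1977 + (7.4000/3.0)·tan(-0.37)·0.15 = -2.3412
v' = 7.4000 + 3.8000·0.15 = 7.9700

(-5.2512, -12.7989, -2.3412, 7.9700)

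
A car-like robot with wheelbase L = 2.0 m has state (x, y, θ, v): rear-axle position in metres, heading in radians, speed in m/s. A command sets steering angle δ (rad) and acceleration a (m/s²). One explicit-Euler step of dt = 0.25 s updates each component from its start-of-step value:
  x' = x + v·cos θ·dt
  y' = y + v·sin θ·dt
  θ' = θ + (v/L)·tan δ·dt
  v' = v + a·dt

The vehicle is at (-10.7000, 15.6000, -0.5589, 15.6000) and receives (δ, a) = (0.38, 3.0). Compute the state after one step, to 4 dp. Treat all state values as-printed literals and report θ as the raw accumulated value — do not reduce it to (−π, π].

x' = -10.7000 + 15.6000·cos(-0.5589)·0.25 = -7.3934
y' = 15.6000 + 15.6000·sin(-0.5589)·0.25 = 13.5320
θ' = -0.5589 + (15.6000/2.0)·tan(0.38)·0.25 = 0.2200
v' = 15.6000 + 3.0000·0.25 = 16.3500

(-7.3934, 13.5320, 0.2200, 16.3500)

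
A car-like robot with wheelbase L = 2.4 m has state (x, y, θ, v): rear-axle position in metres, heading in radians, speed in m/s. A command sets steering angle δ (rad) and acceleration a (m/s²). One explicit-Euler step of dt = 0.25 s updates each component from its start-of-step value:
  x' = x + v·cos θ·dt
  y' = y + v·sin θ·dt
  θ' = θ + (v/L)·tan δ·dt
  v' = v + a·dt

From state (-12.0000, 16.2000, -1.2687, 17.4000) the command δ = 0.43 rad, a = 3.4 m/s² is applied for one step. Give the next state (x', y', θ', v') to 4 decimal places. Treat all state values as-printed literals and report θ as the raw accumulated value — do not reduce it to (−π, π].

(-10.7058, 12.0470, -0.4374, 18.2500)

x' = -12.0000 + 17.4000·cos(-1.2687)·0.25 = -10.7058
y' = 16.2000 + 17.4000·sin(-1.2687)·0.25 = 12.0470
θ' = -1.2687 + (17.4000/2.4)·tan(0.43)·0.25 = -0.4374
v' = 17.4000 + 3.4000·0.25 = 18.2500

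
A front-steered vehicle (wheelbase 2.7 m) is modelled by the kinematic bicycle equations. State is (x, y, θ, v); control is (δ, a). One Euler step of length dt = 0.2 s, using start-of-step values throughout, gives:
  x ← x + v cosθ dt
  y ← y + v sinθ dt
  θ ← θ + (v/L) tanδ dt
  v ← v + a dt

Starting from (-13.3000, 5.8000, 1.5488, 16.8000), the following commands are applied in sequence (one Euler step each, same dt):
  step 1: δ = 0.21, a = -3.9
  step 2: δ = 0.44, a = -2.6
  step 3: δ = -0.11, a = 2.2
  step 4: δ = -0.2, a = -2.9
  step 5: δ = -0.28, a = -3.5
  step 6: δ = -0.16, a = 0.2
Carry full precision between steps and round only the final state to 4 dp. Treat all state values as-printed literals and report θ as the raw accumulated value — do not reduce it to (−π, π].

after step 1 (δ=0.21, a=-3.9): (-13.226098, 9.159187, 1.814044, 16.020000)
after step 2 (δ=0.44, a=-2.6): (-13.997801, 12.268864, 2.372703, 15.500000)
after step 3 (δ=-0.11, a=2.2): (-16.225719, 14.424410, 2.245895, 15.940000)
after step 4 (δ=-0.2, a=-2.9): (-18.218138, 16.913107, 2.006547, 15.360000)
after step 5 (δ=-0.28, a=-3.5): (-19.514803, 19.698038, 1.679374, 14.660000)
after step 6 (δ=-0.16, a=0.2): (-19.832529, 22.612772, 1.504128, 14.700000)

(-19.8325, 22.6128, 1.5041, 14.7000)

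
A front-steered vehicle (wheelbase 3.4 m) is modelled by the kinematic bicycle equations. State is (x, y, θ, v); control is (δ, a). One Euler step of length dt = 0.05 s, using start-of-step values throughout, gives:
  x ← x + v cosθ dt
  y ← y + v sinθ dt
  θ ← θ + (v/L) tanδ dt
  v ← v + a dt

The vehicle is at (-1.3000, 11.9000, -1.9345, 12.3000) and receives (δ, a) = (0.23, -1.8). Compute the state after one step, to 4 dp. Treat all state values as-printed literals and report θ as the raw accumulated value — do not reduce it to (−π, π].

(-1.5188, 11.3252, -1.8921, 12.2100)

x' = -1.3000 + 12.3000·cos(-1.9345)·0.05 = -1.5188
y' = 11.9000 + 12.3000·sin(-1.9345)·0.05 = 11.3252
θ' = -1.9345 + (12.3000/3.4)·tan(0.23)·0.05 = -1.8921
v' = 12.3000 − 1.8000·0.05 = 12.2100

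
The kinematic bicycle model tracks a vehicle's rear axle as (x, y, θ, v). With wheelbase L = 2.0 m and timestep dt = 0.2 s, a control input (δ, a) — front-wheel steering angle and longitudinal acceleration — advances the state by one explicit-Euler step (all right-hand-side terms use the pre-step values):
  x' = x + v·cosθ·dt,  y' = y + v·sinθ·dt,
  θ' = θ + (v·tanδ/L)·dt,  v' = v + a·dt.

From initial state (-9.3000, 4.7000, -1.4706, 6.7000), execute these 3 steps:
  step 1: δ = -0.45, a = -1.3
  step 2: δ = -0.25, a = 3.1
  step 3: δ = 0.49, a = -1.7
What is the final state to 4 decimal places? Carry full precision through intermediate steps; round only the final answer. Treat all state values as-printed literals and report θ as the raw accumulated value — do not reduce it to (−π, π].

after step 1 (δ=-0.45, a=-1.3): (-9.165961, 3.366721, -1.794247, 6.440000)
after step 2 (δ=-0.25, a=3.1): (-9.451377, 2.110742, -1.958687, 7.060000)
after step 3 (δ=0.49, a=-1.7): (-9.985447, 0.803641, -1.582115, 6.720000)

(-9.9854, 0.8036, -1.5821, 6.7200)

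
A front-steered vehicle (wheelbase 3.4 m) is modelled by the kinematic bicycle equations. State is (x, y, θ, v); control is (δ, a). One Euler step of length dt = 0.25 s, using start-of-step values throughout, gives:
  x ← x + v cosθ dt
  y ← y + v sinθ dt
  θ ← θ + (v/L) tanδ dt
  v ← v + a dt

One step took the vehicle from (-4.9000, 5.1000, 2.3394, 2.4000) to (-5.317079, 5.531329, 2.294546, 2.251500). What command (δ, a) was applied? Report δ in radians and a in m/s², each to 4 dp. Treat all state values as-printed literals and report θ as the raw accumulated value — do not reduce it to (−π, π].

a = (v'−v)/dt = (-0.148500)/0.25 = -0.5940
Δθ = θ'−θ = -0.044854;  (v·dt/L) = 2.4000·0.25/3.4 = 0.176471
tan δ = Δθ·L/(v·dt) = -0.254173  →  δ = -0.2489

δ = -0.2489, a = -0.5940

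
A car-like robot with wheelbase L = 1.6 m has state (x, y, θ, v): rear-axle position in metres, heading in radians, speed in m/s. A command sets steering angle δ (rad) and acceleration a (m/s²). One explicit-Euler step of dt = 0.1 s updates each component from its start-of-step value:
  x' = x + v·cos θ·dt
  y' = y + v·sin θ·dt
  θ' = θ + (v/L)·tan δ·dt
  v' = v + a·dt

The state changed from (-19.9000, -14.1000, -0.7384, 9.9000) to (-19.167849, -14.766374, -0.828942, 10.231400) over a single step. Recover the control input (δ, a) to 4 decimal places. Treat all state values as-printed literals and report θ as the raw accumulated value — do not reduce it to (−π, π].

a = (v'−v)/dt = (0.331400)/0.1 = 3.3140
Δθ = θ'−θ = -0.090542;  (v·dt/L) = 9.9000·0.1/1.6 = 0.618750
tan δ = Δθ·L/(v·dt) = -0.146331  →  δ = -0.1453

δ = -0.1453, a = 3.3140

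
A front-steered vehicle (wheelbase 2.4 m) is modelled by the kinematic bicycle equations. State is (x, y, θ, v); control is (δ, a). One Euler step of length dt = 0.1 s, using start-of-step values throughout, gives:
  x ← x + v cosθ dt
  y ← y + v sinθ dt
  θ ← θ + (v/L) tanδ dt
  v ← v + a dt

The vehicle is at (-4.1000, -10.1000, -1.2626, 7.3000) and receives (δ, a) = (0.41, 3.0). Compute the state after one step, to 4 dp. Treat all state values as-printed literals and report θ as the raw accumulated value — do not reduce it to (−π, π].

(-3.8786, -10.7956, -1.1304, 7.6000)

x' = -4.1000 + 7.3000·cos(-1.2626)·0.1 = -3.8786
y' = -10.1000 + 7.3000·sin(-1.2626)·0.1 = -10.7956
θ' = -1.2626 + (7.3000/2.4)·tan(0.41)·0.1 = -1.1304
v' = 7.3000 + 3.0000·0.1 = 7.6000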